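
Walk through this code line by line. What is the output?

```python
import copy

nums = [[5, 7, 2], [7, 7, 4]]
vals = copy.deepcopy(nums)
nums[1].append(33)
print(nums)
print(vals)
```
[[5, 7, 2], [7, 7, 4, 33]]
[[5, 7, 2], [7, 7, 4]]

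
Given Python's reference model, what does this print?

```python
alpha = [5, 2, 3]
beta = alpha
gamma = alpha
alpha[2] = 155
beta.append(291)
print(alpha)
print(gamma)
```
[5, 2, 155, 291]
[5, 2, 155, 291]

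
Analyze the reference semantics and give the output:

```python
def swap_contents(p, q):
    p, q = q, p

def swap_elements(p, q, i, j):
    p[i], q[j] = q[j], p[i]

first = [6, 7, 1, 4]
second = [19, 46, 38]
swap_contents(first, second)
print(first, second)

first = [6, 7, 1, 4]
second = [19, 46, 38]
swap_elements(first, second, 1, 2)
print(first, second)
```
[6, 7, 1, 4] [19, 46, 38]
[6, 38, 1, 4] [19, 46, 7]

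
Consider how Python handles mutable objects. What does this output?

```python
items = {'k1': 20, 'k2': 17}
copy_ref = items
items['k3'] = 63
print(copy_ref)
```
{'k1': 20, 'k2': 17, 'k3': 63}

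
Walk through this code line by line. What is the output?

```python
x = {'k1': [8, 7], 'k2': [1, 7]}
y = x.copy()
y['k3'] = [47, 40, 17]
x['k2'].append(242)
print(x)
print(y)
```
{'k1': [8, 7], 'k2': [1, 7, 242]}
{'k1': [8, 7], 'k2': [1, 7, 242], 'k3': [47, 40, 17]}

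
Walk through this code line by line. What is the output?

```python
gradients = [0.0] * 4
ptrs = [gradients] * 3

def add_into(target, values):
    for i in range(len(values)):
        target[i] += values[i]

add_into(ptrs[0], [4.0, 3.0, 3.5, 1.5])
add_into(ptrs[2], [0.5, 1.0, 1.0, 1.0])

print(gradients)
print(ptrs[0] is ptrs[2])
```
[4.5, 4.0, 4.5, 2.5]
True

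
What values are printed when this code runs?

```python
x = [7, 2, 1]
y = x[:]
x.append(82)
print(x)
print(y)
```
[7, 2, 1, 82]
[7, 2, 1]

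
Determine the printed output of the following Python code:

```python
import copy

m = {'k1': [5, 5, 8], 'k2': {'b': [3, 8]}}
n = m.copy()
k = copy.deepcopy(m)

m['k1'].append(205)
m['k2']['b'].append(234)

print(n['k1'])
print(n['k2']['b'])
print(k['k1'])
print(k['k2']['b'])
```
[5, 5, 8, 205]
[3, 8, 234]
[5, 5, 8]
[3, 8]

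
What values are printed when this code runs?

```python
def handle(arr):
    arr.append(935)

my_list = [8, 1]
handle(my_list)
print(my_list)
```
[8, 1, 935]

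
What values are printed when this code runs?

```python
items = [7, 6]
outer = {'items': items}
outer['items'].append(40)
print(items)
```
[7, 6, 40]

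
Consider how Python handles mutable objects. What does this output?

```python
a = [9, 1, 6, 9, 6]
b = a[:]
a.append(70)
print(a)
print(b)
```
[9, 1, 6, 9, 6, 70]
[9, 1, 6, 9, 6]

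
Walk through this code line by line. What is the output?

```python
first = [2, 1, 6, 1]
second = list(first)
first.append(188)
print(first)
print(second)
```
[2, 1, 6, 1, 188]
[2, 1, 6, 1]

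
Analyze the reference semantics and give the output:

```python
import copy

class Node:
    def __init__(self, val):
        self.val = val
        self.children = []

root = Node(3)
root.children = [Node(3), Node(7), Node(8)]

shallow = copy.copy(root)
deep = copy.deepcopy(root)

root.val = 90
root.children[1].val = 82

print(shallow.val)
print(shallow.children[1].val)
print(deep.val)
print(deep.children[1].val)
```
3
82
3
7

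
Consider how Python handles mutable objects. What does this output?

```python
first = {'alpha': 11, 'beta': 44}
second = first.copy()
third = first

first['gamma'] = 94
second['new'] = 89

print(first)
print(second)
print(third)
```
{'alpha': 11, 'beta': 44, 'gamma': 94}
{'alpha': 11, 'beta': 44, 'new': 89}
{'alpha': 11, 'beta': 44, 'gamma': 94}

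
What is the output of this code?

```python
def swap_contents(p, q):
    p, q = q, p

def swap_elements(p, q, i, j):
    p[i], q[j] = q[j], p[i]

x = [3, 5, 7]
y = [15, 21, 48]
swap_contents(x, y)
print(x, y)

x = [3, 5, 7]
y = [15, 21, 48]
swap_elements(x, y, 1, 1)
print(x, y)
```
[3, 5, 7] [15, 21, 48]
[3, 21, 7] [15, 5, 48]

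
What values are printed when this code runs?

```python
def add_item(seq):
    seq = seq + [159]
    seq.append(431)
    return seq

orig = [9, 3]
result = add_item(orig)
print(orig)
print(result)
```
[9, 3]
[9, 3, 159, 431]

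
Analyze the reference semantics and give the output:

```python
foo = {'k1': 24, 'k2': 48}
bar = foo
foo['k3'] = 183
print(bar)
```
{'k1': 24, 'k2': 48, 'k3': 183}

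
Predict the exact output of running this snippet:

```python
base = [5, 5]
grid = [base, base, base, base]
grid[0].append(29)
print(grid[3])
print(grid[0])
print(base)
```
[5, 5, 29]
[5, 5, 29]
[5, 5, 29]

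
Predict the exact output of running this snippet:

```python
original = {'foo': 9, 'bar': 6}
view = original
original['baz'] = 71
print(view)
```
{'foo': 9, 'bar': 6, 'baz': 71}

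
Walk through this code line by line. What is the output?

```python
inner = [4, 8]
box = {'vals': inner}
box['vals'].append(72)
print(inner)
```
[4, 8, 72]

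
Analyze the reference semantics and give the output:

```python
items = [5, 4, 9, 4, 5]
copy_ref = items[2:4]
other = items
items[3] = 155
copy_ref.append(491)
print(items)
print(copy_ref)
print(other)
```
[5, 4, 9, 155, 5]
[9, 4, 491]
[5, 4, 9, 155, 5]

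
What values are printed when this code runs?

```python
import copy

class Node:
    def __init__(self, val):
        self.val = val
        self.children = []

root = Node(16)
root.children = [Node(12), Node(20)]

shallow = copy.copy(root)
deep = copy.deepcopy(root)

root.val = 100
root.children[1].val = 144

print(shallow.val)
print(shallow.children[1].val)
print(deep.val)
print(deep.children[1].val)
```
16
144
16
20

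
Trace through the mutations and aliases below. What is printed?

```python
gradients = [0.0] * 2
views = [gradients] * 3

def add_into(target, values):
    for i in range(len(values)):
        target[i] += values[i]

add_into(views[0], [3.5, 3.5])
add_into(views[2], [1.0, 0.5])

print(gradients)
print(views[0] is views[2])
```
[4.5, 4.0]
True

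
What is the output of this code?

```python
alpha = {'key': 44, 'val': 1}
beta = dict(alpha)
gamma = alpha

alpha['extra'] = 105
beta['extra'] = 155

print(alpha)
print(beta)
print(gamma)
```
{'key': 44, 'val': 1, 'extra': 105}
{'key': 44, 'val': 1, 'extra': 155}
{'key': 44, 'val': 1, 'extra': 105}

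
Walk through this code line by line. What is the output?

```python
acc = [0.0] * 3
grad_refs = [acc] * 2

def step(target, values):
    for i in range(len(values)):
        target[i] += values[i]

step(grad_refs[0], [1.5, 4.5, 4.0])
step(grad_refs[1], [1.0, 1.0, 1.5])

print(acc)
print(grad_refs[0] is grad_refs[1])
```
[2.5, 5.5, 5.5]
True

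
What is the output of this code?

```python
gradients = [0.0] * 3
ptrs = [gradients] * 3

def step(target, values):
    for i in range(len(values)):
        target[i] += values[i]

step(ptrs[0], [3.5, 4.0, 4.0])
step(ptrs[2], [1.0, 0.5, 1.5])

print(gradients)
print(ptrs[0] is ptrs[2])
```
[4.5, 4.5, 5.5]
True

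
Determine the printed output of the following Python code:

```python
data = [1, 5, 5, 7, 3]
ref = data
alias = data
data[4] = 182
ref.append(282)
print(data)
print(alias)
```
[1, 5, 5, 7, 182, 282]
[1, 5, 5, 7, 182, 282]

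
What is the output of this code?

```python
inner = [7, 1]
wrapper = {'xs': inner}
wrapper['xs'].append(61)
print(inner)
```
[7, 1, 61]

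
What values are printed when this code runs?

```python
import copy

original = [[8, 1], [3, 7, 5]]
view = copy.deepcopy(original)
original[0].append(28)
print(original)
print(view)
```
[[8, 1, 28], [3, 7, 5]]
[[8, 1], [3, 7, 5]]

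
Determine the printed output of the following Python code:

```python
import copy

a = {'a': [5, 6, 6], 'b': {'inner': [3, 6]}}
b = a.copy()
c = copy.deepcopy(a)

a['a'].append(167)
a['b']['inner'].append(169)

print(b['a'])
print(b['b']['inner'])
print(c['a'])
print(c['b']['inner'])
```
[5, 6, 6, 167]
[3, 6, 169]
[5, 6, 6]
[3, 6]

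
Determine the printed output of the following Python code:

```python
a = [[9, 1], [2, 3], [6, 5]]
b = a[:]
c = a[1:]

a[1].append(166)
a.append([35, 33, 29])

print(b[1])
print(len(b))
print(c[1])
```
[2, 3, 166]
3
[6, 5]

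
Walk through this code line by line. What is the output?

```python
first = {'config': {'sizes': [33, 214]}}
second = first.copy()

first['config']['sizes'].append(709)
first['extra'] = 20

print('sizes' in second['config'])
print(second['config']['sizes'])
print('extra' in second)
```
True
[33, 214, 709]
False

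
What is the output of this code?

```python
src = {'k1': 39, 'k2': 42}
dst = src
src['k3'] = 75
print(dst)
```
{'k1': 39, 'k2': 42, 'k3': 75}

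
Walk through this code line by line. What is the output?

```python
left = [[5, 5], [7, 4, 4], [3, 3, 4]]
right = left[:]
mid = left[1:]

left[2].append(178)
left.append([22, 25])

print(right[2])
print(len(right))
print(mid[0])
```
[3, 3, 4, 178]
3
[7, 4, 4]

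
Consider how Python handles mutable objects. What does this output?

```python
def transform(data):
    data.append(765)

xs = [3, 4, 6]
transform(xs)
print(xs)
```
[3, 4, 6, 765]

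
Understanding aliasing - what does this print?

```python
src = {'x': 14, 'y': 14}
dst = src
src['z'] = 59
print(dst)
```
{'x': 14, 'y': 14, 'z': 59}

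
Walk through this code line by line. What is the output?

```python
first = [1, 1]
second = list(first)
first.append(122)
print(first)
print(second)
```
[1, 1, 122]
[1, 1]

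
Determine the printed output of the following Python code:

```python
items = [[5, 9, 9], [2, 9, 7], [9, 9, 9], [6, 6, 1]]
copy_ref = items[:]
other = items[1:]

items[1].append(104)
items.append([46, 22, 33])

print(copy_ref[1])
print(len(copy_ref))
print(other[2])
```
[2, 9, 7, 104]
4
[6, 6, 1]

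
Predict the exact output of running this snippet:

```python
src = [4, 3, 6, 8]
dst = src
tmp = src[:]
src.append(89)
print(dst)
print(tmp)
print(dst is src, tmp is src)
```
[4, 3, 6, 8, 89]
[4, 3, 6, 8]
True False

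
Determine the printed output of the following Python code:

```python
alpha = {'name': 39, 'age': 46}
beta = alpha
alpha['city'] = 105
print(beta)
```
{'name': 39, 'age': 46, 'city': 105}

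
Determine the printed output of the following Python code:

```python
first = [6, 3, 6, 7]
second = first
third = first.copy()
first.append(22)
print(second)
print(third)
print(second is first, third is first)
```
[6, 3, 6, 7, 22]
[6, 3, 6, 7]
True False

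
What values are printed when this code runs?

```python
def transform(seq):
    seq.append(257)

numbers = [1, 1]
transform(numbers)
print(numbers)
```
[1, 1, 257]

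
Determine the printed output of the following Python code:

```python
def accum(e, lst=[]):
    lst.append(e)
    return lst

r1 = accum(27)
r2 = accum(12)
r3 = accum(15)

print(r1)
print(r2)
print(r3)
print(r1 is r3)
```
[27, 12, 15]
[27, 12, 15]
[27, 12, 15]
True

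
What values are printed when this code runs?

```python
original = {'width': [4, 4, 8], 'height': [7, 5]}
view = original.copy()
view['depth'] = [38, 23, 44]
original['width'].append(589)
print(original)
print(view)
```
{'width': [4, 4, 8, 589], 'height': [7, 5]}
{'width': [4, 4, 8, 589], 'height': [7, 5], 'depth': [38, 23, 44]}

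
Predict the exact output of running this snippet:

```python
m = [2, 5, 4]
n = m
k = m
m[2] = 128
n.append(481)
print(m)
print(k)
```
[2, 5, 128, 481]
[2, 5, 128, 481]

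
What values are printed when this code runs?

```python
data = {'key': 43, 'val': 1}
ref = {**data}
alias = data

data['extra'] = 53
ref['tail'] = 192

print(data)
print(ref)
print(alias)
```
{'key': 43, 'val': 1, 'extra': 53}
{'key': 43, 'val': 1, 'tail': 192}
{'key': 43, 'val': 1, 'extra': 53}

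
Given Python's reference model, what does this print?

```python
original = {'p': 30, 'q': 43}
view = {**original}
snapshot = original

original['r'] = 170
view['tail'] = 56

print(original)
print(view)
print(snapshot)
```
{'p': 30, 'q': 43, 'r': 170}
{'p': 30, 'q': 43, 'tail': 56}
{'p': 30, 'q': 43, 'r': 170}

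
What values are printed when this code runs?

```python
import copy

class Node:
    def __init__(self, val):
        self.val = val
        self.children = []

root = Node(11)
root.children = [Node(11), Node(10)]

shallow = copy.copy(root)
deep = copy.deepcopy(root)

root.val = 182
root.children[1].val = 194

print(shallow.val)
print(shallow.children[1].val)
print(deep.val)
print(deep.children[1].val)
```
11
194
11
10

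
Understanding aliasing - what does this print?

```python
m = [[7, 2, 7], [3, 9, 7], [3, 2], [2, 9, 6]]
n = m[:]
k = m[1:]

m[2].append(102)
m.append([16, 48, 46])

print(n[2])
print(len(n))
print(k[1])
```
[3, 2, 102]
4
[3, 2, 102]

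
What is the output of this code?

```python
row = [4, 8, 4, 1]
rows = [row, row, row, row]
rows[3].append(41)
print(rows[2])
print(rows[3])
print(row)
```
[4, 8, 4, 1, 41]
[4, 8, 4, 1, 41]
[4, 8, 4, 1, 41]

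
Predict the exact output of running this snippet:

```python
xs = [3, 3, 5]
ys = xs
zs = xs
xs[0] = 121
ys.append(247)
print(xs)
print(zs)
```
[121, 3, 5, 247]
[121, 3, 5, 247]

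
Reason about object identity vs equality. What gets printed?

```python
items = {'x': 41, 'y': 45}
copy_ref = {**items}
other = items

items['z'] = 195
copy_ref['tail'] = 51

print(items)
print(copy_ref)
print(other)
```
{'x': 41, 'y': 45, 'z': 195}
{'x': 41, 'y': 45, 'tail': 51}
{'x': 41, 'y': 45, 'z': 195}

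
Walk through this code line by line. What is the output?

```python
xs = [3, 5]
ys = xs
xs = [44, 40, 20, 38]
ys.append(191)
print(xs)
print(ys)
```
[44, 40, 20, 38]
[3, 5, 191]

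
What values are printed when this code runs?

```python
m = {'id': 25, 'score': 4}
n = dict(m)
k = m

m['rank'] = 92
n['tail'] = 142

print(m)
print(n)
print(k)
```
{'id': 25, 'score': 4, 'rank': 92}
{'id': 25, 'score': 4, 'tail': 142}
{'id': 25, 'score': 4, 'rank': 92}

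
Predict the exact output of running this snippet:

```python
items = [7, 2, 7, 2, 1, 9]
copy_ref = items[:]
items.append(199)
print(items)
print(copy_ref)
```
[7, 2, 7, 2, 1, 9, 199]
[7, 2, 7, 2, 1, 9]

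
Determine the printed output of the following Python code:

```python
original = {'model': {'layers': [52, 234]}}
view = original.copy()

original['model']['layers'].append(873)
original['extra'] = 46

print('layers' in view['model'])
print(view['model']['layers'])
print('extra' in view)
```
True
[52, 234, 873]
False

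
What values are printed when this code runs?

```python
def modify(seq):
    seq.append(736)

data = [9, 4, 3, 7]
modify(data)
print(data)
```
[9, 4, 3, 7, 736]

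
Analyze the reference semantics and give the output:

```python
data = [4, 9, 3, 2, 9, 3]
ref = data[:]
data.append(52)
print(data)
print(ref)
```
[4, 9, 3, 2, 9, 3, 52]
[4, 9, 3, 2, 9, 3]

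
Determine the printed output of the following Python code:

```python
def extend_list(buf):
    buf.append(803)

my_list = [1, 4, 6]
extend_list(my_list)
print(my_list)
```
[1, 4, 6, 803]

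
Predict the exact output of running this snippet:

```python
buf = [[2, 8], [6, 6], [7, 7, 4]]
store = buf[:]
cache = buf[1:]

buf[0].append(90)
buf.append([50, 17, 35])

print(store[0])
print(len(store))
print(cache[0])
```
[2, 8, 90]
3
[6, 6]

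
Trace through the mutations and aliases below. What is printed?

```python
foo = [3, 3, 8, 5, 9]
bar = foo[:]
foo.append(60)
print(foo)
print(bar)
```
[3, 3, 8, 5, 9, 60]
[3, 3, 8, 5, 9]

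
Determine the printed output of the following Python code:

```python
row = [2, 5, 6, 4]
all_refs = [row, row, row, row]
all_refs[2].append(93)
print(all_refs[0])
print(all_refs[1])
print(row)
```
[2, 5, 6, 4, 93]
[2, 5, 6, 4, 93]
[2, 5, 6, 4, 93]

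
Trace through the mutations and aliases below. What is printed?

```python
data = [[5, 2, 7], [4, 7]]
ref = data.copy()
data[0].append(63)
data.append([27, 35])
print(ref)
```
[[5, 2, 7, 63], [4, 7]]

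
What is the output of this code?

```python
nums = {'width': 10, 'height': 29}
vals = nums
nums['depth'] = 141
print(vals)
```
{'width': 10, 'height': 29, 'depth': 141}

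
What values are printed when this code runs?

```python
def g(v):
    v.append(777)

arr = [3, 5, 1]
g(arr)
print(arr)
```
[3, 5, 1, 777]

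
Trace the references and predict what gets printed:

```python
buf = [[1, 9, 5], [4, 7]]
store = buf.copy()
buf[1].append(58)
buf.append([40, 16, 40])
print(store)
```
[[1, 9, 5], [4, 7, 58]]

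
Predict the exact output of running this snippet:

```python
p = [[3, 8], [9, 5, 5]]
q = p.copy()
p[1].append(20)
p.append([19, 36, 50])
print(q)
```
[[3, 8], [9, 5, 5, 20]]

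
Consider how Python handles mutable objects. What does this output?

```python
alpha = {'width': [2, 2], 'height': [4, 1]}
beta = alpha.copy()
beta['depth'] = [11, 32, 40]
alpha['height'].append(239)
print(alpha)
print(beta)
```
{'width': [2, 2], 'height': [4, 1, 239]}
{'width': [2, 2], 'height': [4, 1, 239], 'depth': [11, 32, 40]}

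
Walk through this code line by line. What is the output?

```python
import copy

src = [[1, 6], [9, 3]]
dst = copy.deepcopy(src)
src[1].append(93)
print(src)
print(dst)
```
[[1, 6], [9, 3, 93]]
[[1, 6], [9, 3]]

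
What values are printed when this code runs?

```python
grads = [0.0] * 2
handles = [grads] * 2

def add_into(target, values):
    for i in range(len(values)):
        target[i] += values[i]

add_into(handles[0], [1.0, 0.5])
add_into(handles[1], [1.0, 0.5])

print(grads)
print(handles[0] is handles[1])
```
[2.0, 1.0]
True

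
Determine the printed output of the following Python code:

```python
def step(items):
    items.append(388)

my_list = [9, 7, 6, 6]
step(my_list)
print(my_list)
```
[9, 7, 6, 6, 388]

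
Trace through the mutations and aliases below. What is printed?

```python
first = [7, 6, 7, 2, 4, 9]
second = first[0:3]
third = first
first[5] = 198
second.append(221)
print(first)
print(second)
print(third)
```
[7, 6, 7, 2, 4, 198]
[7, 6, 7, 221]
[7, 6, 7, 2, 4, 198]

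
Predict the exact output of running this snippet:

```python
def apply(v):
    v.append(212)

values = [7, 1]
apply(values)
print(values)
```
[7, 1, 212]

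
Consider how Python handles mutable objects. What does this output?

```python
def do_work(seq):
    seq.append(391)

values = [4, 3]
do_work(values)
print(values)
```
[4, 3, 391]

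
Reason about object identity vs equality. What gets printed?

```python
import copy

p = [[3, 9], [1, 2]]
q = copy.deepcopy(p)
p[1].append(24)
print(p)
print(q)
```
[[3, 9], [1, 2, 24]]
[[3, 9], [1, 2]]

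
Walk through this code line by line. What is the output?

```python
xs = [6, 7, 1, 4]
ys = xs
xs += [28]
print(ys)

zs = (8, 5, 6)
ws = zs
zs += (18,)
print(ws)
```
[6, 7, 1, 4, 28]
(8, 5, 6)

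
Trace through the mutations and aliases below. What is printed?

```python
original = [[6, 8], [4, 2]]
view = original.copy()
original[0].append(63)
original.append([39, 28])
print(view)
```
[[6, 8, 63], [4, 2]]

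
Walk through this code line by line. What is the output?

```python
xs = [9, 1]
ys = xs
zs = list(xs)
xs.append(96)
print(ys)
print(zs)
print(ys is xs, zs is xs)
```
[9, 1, 96]
[9, 1]
True False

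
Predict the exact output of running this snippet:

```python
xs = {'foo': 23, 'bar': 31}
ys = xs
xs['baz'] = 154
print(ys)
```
{'foo': 23, 'bar': 31, 'baz': 154}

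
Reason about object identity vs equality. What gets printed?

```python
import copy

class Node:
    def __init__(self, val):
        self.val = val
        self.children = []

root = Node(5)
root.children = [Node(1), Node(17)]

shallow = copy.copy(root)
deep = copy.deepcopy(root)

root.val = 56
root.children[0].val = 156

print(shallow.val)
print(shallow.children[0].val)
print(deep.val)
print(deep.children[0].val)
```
5
156
5
1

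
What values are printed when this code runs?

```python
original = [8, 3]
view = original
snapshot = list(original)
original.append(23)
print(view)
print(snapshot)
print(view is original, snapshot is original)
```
[8, 3, 23]
[8, 3]
True False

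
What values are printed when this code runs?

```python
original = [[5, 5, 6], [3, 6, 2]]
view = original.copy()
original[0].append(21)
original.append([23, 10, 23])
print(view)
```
[[5, 5, 6, 21], [3, 6, 2]]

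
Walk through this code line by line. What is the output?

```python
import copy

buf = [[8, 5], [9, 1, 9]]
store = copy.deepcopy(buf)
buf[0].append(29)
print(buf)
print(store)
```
[[8, 5, 29], [9, 1, 9]]
[[8, 5], [9, 1, 9]]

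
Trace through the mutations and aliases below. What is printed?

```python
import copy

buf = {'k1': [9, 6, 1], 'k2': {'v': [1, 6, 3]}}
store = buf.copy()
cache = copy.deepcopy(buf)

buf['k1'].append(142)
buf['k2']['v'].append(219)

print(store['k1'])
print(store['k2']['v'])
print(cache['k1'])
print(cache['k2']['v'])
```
[9, 6, 1, 142]
[1, 6, 3, 219]
[9, 6, 1]
[1, 6, 3]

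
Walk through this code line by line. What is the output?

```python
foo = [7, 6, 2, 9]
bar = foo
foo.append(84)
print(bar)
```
[7, 6, 2, 9, 84]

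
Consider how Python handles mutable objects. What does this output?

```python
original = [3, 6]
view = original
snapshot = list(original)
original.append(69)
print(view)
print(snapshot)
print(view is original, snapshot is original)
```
[3, 6, 69]
[3, 6]
True False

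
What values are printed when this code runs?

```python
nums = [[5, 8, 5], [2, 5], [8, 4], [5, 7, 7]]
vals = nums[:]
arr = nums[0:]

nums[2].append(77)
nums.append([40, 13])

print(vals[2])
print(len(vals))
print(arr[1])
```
[8, 4, 77]
4
[2, 5]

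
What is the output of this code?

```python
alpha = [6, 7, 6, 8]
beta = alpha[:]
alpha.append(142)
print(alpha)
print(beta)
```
[6, 7, 6, 8, 142]
[6, 7, 6, 8]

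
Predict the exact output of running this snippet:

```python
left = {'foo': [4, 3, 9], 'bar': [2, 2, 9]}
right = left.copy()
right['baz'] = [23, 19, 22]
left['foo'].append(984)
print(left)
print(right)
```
{'foo': [4, 3, 9, 984], 'bar': [2, 2, 9]}
{'foo': [4, 3, 9, 984], 'bar': [2, 2, 9], 'baz': [23, 19, 22]}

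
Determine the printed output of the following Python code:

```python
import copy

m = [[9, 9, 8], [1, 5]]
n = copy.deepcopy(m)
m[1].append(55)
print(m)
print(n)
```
[[9, 9, 8], [1, 5, 55]]
[[9, 9, 8], [1, 5]]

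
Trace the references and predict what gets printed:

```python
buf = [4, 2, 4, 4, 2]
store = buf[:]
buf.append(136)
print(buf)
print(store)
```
[4, 2, 4, 4, 2, 136]
[4, 2, 4, 4, 2]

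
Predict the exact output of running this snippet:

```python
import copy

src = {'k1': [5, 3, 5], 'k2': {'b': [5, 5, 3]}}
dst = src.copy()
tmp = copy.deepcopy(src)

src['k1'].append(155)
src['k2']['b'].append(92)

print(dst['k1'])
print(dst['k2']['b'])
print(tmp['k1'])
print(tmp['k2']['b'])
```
[5, 3, 5, 155]
[5, 5, 3, 92]
[5, 3, 5]
[5, 5, 3]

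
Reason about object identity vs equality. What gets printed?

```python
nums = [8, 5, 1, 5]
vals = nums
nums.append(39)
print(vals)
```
[8, 5, 1, 5, 39]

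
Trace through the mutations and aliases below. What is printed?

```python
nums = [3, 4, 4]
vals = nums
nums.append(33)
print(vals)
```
[3, 4, 4, 33]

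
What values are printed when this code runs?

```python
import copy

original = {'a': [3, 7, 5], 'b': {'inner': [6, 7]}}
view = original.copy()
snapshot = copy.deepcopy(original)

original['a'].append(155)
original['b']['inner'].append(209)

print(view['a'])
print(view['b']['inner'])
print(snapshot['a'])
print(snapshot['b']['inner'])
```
[3, 7, 5, 155]
[6, 7, 209]
[3, 7, 5]
[6, 7]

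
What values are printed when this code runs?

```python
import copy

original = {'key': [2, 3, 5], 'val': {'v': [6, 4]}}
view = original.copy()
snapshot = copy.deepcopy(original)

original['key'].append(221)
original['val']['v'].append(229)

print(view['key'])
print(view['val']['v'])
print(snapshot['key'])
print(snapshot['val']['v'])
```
[2, 3, 5, 221]
[6, 4, 229]
[2, 3, 5]
[6, 4]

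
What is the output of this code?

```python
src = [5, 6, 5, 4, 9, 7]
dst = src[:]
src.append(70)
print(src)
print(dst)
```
[5, 6, 5, 4, 9, 7, 70]
[5, 6, 5, 4, 9, 7]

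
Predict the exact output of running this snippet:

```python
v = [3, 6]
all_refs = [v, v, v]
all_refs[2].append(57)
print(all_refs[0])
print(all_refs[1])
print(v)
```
[3, 6, 57]
[3, 6, 57]
[3, 6, 57]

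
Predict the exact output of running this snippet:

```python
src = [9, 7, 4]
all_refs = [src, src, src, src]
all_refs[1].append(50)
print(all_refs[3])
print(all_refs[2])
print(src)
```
[9, 7, 4, 50]
[9, 7, 4, 50]
[9, 7, 4, 50]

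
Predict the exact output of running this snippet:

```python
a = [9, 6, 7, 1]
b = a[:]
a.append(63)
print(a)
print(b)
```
[9, 6, 7, 1, 63]
[9, 6, 7, 1]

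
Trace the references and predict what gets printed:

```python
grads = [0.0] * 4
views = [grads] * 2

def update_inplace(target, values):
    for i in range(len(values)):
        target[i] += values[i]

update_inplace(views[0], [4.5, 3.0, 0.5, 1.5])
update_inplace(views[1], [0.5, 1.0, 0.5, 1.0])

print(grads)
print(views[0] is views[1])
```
[5.0, 4.0, 1.0, 2.5]
True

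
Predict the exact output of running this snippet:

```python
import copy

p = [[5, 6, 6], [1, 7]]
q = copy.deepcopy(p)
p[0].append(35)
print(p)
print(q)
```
[[5, 6, 6, 35], [1, 7]]
[[5, 6, 6], [1, 7]]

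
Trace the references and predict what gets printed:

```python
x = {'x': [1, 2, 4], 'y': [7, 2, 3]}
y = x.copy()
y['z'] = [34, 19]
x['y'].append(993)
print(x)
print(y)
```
{'x': [1, 2, 4], 'y': [7, 2, 3, 993]}
{'x': [1, 2, 4], 'y': [7, 2, 3, 993], 'z': [34, 19]}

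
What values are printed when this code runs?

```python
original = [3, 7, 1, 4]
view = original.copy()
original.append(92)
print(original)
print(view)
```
[3, 7, 1, 4, 92]
[3, 7, 1, 4]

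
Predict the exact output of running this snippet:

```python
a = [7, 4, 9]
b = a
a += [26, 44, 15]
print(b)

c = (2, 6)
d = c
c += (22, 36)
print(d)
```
[7, 4, 9, 26, 44, 15]
(2, 6)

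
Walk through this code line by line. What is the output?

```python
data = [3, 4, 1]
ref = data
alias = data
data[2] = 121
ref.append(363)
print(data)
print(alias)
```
[3, 4, 121, 363]
[3, 4, 121, 363]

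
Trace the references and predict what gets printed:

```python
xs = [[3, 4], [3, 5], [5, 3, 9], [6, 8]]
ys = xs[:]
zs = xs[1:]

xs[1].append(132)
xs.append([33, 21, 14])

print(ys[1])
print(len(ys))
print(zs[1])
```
[3, 5, 132]
4
[5, 3, 9]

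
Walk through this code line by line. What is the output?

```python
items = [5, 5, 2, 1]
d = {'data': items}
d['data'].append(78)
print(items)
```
[5, 5, 2, 1, 78]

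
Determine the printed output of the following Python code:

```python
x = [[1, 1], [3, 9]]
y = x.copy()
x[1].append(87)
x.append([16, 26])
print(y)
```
[[1, 1], [3, 9, 87]]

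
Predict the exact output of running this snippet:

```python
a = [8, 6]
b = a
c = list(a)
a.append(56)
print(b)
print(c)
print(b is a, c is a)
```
[8, 6, 56]
[8, 6]
True False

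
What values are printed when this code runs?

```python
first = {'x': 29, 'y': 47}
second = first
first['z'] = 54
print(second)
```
{'x': 29, 'y': 47, 'z': 54}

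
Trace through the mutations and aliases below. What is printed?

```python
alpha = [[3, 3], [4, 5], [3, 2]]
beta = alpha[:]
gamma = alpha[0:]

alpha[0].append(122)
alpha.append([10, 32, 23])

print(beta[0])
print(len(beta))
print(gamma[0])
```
[3, 3, 122]
3
[3, 3, 122]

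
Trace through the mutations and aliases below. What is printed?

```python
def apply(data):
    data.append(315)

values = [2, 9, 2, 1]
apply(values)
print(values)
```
[2, 9, 2, 1, 315]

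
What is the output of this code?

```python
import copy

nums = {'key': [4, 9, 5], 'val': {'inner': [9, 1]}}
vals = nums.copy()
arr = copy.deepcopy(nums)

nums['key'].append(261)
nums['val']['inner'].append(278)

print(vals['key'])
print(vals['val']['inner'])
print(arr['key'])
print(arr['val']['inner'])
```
[4, 9, 5, 261]
[9, 1, 278]
[4, 9, 5]
[9, 1]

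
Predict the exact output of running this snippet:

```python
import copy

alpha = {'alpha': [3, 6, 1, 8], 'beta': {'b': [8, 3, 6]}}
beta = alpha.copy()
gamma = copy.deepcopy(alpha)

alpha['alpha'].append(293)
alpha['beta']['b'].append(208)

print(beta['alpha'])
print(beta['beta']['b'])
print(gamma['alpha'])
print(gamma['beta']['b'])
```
[3, 6, 1, 8, 293]
[8, 3, 6, 208]
[3, 6, 1, 8]
[8, 3, 6]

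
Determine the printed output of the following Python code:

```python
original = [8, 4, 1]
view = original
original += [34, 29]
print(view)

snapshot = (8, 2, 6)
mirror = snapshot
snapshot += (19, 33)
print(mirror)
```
[8, 4, 1, 34, 29]
(8, 2, 6)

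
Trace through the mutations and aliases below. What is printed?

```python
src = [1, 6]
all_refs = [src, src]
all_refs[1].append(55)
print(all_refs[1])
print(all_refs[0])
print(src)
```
[1, 6, 55]
[1, 6, 55]
[1, 6, 55]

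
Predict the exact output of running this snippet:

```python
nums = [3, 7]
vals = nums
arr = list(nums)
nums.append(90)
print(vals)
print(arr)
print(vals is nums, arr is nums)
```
[3, 7, 90]
[3, 7]
True False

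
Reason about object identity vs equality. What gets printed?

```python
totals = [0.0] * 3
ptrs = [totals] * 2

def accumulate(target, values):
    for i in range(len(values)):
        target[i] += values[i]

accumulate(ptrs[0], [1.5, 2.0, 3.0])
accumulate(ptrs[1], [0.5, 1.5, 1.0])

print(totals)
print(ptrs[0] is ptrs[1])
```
[2.0, 3.5, 4.0]
True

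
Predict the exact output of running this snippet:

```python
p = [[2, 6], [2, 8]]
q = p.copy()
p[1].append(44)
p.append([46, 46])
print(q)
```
[[2, 6], [2, 8, 44]]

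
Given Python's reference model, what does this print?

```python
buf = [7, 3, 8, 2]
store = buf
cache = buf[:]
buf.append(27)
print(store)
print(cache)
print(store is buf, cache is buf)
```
[7, 3, 8, 2, 27]
[7, 3, 8, 2]
True False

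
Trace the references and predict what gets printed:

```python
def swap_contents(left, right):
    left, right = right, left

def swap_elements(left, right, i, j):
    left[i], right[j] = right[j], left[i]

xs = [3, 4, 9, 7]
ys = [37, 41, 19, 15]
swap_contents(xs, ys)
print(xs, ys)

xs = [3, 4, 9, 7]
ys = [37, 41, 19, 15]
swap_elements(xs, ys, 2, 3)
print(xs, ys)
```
[3, 4, 9, 7] [37, 41, 19, 15]
[3, 4, 15, 7] [37, 41, 19, 9]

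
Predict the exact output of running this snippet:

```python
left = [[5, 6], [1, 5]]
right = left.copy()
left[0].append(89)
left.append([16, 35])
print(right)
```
[[5, 6, 89], [1, 5]]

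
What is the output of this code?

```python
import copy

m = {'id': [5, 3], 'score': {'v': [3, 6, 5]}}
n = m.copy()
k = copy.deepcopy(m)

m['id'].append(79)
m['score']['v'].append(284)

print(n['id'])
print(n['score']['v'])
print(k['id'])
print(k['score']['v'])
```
[5, 3, 79]
[3, 6, 5, 284]
[5, 3]
[3, 6, 5]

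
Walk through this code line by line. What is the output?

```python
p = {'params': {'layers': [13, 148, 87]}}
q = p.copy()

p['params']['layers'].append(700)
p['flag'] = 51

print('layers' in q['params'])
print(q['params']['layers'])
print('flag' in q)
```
True
[13, 148, 87, 700]
False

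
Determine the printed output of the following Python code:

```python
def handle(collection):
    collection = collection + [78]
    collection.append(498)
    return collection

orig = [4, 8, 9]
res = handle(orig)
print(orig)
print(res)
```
[4, 8, 9]
[4, 8, 9, 78, 498]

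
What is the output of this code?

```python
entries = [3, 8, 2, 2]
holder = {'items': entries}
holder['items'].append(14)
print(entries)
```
[3, 8, 2, 2, 14]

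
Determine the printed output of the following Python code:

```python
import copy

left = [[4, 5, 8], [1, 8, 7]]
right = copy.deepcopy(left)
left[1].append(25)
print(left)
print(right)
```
[[4, 5, 8], [1, 8, 7, 25]]
[[4, 5, 8], [1, 8, 7]]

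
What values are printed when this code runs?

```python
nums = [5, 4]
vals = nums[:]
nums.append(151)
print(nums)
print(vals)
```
[5, 4, 151]
[5, 4]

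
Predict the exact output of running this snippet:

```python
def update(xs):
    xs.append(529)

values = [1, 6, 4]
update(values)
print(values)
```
[1, 6, 4, 529]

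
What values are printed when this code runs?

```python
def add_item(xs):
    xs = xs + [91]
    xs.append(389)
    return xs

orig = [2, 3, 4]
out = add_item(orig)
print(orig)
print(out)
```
[2, 3, 4]
[2, 3, 4, 91, 389]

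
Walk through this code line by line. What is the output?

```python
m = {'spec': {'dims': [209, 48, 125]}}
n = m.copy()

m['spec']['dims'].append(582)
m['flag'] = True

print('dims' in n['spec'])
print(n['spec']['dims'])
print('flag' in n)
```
True
[209, 48, 125, 582]
False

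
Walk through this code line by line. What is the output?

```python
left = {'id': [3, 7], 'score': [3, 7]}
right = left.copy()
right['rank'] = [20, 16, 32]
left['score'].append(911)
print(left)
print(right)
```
{'id': [3, 7], 'score': [3, 7, 911]}
{'id': [3, 7], 'score': [3, 7, 911], 'rank': [20, 16, 32]}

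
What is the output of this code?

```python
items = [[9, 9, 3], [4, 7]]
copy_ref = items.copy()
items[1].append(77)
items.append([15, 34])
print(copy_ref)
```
[[9, 9, 3], [4, 7, 77]]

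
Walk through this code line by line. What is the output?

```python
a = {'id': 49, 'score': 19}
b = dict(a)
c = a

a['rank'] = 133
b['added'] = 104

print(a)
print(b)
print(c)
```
{'id': 49, 'score': 19, 'rank': 133}
{'id': 49, 'score': 19, 'added': 104}
{'id': 49, 'score': 19, 'rank': 133}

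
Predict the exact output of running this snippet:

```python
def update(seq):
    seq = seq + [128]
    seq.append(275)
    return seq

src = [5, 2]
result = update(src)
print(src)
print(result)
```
[5, 2]
[5, 2, 128, 275]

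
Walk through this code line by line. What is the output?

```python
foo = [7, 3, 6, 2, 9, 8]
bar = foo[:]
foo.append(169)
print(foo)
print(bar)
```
[7, 3, 6, 2, 9, 8, 169]
[7, 3, 6, 2, 9, 8]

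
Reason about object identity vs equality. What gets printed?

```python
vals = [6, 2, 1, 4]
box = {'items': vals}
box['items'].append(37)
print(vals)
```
[6, 2, 1, 4, 37]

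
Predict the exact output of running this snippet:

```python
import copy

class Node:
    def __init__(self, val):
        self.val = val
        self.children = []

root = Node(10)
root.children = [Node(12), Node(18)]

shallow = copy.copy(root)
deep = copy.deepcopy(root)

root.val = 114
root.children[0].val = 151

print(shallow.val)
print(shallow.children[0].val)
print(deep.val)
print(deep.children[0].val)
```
10
151
10
12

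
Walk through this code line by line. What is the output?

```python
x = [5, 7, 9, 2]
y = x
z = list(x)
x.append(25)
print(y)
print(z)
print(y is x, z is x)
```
[5, 7, 9, 2, 25]
[5, 7, 9, 2]
True False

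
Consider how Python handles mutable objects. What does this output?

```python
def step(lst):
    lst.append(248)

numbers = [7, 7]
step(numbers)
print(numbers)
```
[7, 7, 248]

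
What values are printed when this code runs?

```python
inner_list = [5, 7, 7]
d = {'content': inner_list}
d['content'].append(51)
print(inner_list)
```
[5, 7, 7, 51]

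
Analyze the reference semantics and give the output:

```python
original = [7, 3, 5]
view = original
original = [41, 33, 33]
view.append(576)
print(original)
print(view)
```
[41, 33, 33]
[7, 3, 5, 576]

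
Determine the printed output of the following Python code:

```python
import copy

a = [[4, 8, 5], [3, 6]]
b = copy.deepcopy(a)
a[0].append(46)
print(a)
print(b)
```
[[4, 8, 5, 46], [3, 6]]
[[4, 8, 5], [3, 6]]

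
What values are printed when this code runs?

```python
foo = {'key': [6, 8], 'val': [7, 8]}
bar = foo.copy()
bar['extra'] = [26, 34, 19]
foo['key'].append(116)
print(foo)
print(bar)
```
{'key': [6, 8, 116], 'val': [7, 8]}
{'key': [6, 8, 116], 'val': [7, 8], 'extra': [26, 34, 19]}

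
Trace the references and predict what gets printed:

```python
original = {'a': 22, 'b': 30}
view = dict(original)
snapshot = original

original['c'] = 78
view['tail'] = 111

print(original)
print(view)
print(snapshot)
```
{'a': 22, 'b': 30, 'c': 78}
{'a': 22, 'b': 30, 'tail': 111}
{'a': 22, 'b': 30, 'c': 78}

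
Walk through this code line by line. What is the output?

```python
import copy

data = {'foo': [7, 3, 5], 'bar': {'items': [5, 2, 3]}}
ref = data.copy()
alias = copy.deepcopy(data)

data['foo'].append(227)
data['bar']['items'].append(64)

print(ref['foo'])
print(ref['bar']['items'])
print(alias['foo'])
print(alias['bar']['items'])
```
[7, 3, 5, 227]
[5, 2, 3, 64]
[7, 3, 5]
[5, 2, 3]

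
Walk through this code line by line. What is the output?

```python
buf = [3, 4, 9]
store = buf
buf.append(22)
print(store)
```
[3, 4, 9, 22]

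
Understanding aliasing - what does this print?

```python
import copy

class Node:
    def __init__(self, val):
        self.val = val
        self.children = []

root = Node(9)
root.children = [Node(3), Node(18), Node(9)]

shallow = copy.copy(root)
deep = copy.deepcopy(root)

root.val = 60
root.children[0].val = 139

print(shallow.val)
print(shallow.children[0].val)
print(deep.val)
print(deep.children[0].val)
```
9
139
9
3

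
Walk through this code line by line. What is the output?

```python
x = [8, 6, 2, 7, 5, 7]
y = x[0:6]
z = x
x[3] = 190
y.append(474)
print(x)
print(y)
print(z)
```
[8, 6, 2, 190, 5, 7]
[8, 6, 2, 7, 5, 7, 474]
[8, 6, 2, 190, 5, 7]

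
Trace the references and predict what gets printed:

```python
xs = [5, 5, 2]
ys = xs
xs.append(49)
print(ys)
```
[5, 5, 2, 49]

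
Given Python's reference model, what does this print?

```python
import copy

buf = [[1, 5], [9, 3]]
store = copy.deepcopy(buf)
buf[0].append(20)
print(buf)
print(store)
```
[[1, 5, 20], [9, 3]]
[[1, 5], [9, 3]]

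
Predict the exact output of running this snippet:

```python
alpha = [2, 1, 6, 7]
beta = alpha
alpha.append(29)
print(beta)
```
[2, 1, 6, 7, 29]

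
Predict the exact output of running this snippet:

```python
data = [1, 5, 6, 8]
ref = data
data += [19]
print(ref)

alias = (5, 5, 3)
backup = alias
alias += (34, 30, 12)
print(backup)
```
[1, 5, 6, 8, 19]
(5, 5, 3)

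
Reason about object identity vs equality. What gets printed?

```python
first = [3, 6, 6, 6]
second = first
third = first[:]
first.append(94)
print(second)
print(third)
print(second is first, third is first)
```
[3, 6, 6, 6, 94]
[3, 6, 6, 6]
True False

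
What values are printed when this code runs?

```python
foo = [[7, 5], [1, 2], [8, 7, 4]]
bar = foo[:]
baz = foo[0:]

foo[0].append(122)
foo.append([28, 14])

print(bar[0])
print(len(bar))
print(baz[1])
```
[7, 5, 122]
3
[1, 2]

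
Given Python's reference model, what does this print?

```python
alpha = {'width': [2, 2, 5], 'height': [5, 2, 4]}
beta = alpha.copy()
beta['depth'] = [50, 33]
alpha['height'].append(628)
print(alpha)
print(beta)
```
{'width': [2, 2, 5], 'height': [5, 2, 4, 628]}
{'width': [2, 2, 5], 'height': [5, 2, 4, 628], 'depth': [50, 33]}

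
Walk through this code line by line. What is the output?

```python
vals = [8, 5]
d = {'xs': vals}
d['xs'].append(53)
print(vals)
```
[8, 5, 53]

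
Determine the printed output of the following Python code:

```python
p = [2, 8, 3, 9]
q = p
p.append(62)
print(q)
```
[2, 8, 3, 9, 62]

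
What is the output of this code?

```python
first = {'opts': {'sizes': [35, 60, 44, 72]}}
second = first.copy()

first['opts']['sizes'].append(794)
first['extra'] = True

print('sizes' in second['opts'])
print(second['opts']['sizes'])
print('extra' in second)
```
True
[35, 60, 44, 72, 794]
False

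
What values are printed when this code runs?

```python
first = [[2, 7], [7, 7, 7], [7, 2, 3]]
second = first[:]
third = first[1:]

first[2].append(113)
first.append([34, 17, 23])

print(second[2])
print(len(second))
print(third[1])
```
[7, 2, 3, 113]
3
[7, 2, 3, 113]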